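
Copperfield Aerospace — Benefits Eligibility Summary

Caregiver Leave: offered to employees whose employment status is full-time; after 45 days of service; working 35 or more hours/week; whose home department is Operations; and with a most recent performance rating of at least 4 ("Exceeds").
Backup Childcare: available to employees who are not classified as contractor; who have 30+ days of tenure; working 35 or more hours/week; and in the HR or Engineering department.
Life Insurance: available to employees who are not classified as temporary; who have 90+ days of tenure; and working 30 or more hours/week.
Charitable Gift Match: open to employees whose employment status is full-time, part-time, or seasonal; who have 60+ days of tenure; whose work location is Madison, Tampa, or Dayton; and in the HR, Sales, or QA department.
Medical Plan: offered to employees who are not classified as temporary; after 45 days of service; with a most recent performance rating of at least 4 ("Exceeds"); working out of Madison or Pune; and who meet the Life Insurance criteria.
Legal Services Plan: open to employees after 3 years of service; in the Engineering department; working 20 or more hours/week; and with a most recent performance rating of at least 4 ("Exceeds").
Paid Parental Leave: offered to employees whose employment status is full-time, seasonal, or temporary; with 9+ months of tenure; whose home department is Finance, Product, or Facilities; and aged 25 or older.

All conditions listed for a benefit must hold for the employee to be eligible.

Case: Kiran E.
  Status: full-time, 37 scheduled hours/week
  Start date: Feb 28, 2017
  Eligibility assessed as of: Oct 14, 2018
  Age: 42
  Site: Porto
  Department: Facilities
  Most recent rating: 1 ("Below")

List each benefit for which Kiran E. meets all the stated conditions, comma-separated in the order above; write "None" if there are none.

Life Insurance, Paid Parental Leave

Service from Feb 28, 2017 to Oct 14, 2018: 593 days.
Caregiver Leave — status full-time ✓; service 593 days ≥ 45 days ✓; 37 hrs/wk ≥ 35 ✓; dept Facilities ✗ → not eligible.
Backup Childcare — status full-time ✓ (not excluded); service 593 days ≥ 30 days ✓; 37 hrs/wk ≥ 35 ✓; dept Facilities ✗ → not eligible.
Life Insurance — status full-time ✓ (not excluded); service 593 days ≥ 90 days ✓; 37 hrs/wk ≥ 30 ✓ → eligible.
Charitable Gift Match — status full-time ✓; service 593 days ≥ 60 days ✓; site Porto ✗ (not Madison, Tampa, or Dayton) → not eligible.
Medical Plan — status full-time ✓ (not excluded); service 593 days ≥ 45 days ✓; rating 1 < 4 ✗ → not eligible.
Legal Services Plan — service 593 days < 3 years (≈1095 days) ✗ → not eligible.
Paid Parental Leave — status full-time ✓; service 593 days ≥ 9 months (≈270 days) ✓; dept Facilities ✓; age 42 ≥ 25 ✓ → eligible.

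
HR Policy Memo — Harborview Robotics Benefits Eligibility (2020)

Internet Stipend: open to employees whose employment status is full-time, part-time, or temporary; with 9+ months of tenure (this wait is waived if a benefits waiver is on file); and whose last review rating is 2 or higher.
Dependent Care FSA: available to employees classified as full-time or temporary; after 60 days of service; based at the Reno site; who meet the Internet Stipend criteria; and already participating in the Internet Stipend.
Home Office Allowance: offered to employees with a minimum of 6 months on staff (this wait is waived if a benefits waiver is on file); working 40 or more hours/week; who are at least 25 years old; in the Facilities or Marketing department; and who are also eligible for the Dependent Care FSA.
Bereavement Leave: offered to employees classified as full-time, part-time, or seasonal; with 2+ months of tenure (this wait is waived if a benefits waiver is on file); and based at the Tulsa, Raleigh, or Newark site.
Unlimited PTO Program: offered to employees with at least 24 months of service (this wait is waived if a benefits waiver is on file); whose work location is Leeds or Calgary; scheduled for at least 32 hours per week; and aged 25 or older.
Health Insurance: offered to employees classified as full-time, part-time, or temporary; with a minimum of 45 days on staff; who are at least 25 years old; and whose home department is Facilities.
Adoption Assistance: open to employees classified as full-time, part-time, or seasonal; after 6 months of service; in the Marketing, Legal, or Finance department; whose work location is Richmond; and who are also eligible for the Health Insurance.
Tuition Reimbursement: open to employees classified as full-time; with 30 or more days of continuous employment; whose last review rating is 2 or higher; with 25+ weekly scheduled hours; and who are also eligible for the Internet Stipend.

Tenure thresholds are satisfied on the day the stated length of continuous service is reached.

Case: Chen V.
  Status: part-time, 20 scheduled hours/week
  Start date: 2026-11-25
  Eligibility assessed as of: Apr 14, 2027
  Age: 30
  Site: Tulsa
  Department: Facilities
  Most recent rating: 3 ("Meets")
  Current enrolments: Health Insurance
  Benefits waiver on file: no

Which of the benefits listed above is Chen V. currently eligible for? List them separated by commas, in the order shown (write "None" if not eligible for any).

Bereavement Leave, Health Insurance

Service from 2026-11-25 to Apr 14, 2027: 140 days.
Internet Stipend — status part-time ✓; no waiver, service 140 days < 9 months (≈270 days) ✗ → not eligible.
Dependent Care FSA — status part-time ✗ (requires full-time or temporary) → not eligible.
Home Office Allowance — no waiver, service 140 days < 6 months (≈180 days) ✗ → not eligible.
Bereavement Leave — status part-time ✓; no waiver, service 140 days ≥ 2 months (≈60 days) ✓; site Tulsa ✓ → eligible.
Unlimited PTO Program — no waiver, service 140 days < 24 months (≈720 days) ✗ → not eligible.
Health Insurance — status part-time ✓; service 140 days ≥ 45 days ✓; age 30 ≥ 25 ✓; dept Facilities ✓ → eligible.
Adoption Assistance — status part-time ✓; service 140 days < 6 months (≈180 days) ✗ → not eligible.
Tuition Reimbursement — status part-time ✗ (requires full-time) → not eligible.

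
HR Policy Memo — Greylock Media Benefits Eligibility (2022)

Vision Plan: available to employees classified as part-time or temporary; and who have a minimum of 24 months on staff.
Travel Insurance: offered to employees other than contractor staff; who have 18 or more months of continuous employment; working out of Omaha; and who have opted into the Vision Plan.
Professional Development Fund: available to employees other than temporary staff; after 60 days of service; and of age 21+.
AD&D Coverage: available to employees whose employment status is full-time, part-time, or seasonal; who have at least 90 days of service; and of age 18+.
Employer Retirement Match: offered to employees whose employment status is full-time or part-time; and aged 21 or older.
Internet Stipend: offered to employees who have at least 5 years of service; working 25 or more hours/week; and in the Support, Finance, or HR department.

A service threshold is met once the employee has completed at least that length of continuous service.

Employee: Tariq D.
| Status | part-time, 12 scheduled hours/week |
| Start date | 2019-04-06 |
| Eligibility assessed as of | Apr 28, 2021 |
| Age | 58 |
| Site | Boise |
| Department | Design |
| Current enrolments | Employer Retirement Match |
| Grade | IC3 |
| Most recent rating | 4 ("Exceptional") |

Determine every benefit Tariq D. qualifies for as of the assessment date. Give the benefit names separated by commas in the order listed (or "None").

Service from 2019-04-06 to Apr 28, 2021: 753 days.
Vision Plan — status part-time ✓; service 753 days ≥ 24 months (≈720 days) ✓ → eligible.
Travel Insurance — status part-time ✓ (not excluded); service 753 days ≥ 18 months (≈540 days) ✓; site Boise ✗ (not Omaha) → not eligible.
Professional Development Fund — status part-time ✓ (not excluded); service 753 days ≥ 60 days ✓; age 58 ≥ 21 ✓ → eligible.
AD&D Coverage — status part-time ✓; service 753 days ≥ 90 days ✓; age 58 ≥ 18 ✓ → eligible.
Employer Retirement Match — status part-time ✓; age 58 ≥ 21 ✓ → eligible.
Internet Stipend — service 753 days < 5 years (≈1825 days) ✗ → not eligible.

Vision Plan, Professional Development Fund, AD&D Coverage, Employer Retirement Match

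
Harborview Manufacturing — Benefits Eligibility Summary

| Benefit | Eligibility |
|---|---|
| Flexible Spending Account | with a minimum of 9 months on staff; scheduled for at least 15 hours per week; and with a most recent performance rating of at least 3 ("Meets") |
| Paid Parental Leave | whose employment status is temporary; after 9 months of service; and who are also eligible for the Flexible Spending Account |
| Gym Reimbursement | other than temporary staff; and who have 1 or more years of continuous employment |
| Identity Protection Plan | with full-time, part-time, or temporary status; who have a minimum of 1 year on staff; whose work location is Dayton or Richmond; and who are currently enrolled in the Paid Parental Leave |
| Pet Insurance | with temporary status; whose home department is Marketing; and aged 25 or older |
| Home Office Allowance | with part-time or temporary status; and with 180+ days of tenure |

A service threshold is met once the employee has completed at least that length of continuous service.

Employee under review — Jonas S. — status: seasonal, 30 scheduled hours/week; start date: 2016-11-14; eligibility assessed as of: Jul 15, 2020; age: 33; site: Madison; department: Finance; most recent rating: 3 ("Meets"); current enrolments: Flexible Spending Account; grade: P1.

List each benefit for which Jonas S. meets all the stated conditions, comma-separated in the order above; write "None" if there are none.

Flexible Spending Account, Gym Reimbursement

Service from 2016-11-14 to Jul 15, 2020: 1339 days.
Flexible Spending Account — service 1339 days ≥ 9 months (≈270 days) ✓; 30 hrs/wk ≥ 15 ✓; rating 3 ≥ 3 ✓ → eligible.
Paid Parental Leave — status seasonal ✗ (requires temporary) → not eligible.
Gym Reimbursement — status seasonal ✓ (not excluded); service 1339 days ≥ 1 year (≈365 days) ✓ → eligible.
Identity Protection Plan — status seasonal ✗ (requires full-time, part-time, or temporary) → not eligible.
Pet Insurance — status seasonal ✗ (requires temporary) → not eligible.
Home Office Allowance — status seasonal ✗ (requires part-time or temporary) → not eligible.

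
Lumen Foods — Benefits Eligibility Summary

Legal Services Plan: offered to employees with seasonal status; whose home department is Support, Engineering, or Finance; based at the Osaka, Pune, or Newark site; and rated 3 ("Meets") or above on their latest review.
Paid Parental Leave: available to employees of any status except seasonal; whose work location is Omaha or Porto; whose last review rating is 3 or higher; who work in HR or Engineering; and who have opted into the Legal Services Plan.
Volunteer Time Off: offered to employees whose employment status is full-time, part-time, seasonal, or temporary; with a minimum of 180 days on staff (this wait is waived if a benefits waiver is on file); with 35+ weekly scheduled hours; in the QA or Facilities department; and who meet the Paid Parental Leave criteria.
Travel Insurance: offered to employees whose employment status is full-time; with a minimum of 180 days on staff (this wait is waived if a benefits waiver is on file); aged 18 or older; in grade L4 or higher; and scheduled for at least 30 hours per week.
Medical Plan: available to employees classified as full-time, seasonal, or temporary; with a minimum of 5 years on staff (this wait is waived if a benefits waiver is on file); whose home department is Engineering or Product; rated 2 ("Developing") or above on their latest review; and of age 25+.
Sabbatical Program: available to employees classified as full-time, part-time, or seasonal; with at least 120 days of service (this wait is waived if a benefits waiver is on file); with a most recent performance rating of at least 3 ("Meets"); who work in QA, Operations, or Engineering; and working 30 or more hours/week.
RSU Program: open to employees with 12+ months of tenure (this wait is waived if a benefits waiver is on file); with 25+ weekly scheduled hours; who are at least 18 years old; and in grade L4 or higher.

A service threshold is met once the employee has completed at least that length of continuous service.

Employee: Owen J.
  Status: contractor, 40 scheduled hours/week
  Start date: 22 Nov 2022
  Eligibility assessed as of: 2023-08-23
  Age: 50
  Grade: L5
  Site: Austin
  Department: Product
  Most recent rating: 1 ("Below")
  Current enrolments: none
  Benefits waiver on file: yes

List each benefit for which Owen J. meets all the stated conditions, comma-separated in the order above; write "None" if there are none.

Service from 22 Nov 2022 to 2023-08-23: 274 days.
Legal Services Plan — status contractor ✗ (requires seasonal) → not eligible.
Paid Parental Leave — status contractor ✓ (not excluded); site Austin ✗ (not Omaha or Porto) → not eligible.
Volunteer Time Off — status contractor ✗ (requires full-time, part-time, seasonal, or temporary) → not eligible.
Travel Insurance — status contractor ✗ (requires full-time) → not eligible.
Medical Plan — status contractor ✗ (requires full-time, seasonal, or temporary) → not eligible.
Sabbatical Program — status contractor ✗ (requires full-time, part-time, or seasonal) → not eligible.
RSU Program — benefits waiver on file ✓; 40 hrs/wk ≥ 25 ✓; age 50 ≥ 18 ✓; grade L5 ≥ L4 ✓ → eligible.

RSU Program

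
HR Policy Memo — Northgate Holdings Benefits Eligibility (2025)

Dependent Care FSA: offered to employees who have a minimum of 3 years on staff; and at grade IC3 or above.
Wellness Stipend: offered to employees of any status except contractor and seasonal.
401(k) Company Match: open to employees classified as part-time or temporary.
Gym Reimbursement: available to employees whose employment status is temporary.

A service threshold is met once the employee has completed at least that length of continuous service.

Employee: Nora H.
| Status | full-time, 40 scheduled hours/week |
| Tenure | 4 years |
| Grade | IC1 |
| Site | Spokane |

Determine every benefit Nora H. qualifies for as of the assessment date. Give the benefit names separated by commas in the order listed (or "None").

Wellness Stipend

Dependent Care FSA — service 4 years ≥ 3 years ✓; grade IC1 < IC3 ✗ → not eligible.
Wellness Stipend — status full-time ✓ (not excluded) → eligible.
401(k) Company Match — status full-time ✗ (requires part-time or temporary) → not eligible.
Gym Reimbursement — status full-time ✗ (requires temporary) → not eligible.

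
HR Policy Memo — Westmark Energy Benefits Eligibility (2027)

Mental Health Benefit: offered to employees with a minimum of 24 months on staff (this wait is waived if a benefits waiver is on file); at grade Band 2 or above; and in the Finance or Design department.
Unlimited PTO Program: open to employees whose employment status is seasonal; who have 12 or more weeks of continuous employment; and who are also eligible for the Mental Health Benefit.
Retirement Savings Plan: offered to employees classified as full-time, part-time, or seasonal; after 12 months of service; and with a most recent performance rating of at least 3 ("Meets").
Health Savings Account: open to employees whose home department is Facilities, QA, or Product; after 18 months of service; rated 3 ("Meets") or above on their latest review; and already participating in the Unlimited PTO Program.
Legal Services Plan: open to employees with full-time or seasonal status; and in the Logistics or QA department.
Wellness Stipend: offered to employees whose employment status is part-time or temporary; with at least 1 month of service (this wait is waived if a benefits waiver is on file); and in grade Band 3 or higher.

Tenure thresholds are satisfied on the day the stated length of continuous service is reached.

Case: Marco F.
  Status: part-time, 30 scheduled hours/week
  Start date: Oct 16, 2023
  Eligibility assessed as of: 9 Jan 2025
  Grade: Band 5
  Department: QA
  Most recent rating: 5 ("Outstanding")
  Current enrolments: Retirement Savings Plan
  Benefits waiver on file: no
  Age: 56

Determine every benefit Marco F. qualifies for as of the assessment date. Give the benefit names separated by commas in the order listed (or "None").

Retirement Savings Plan, Wellness Stipend

Service from Oct 16, 2023 to 9 Jan 2025: 451 days.
Mental Health Benefit — no waiver, service 451 days < 24 months (≈720 days) ✗ → not eligible.
Unlimited PTO Program — status part-time ✗ (requires seasonal) → not eligible.
Retirement Savings Plan — status part-time ✓; service 451 days ≥ 12 months (≈360 days) ✓; rating 5 ≥ 3 ✓ → eligible.
Health Savings Account — dept QA ✓; service 451 days < 18 months (≈540 days) ✗ → not eligible.
Legal Services Plan — status part-time ✗ (requires full-time or seasonal) → not eligible.
Wellness Stipend — status part-time ✓; no waiver, service 451 days ≥ 1 month (≈30 days) ✓; grade Band 5 ≥ Band 3 ✓ → eligible.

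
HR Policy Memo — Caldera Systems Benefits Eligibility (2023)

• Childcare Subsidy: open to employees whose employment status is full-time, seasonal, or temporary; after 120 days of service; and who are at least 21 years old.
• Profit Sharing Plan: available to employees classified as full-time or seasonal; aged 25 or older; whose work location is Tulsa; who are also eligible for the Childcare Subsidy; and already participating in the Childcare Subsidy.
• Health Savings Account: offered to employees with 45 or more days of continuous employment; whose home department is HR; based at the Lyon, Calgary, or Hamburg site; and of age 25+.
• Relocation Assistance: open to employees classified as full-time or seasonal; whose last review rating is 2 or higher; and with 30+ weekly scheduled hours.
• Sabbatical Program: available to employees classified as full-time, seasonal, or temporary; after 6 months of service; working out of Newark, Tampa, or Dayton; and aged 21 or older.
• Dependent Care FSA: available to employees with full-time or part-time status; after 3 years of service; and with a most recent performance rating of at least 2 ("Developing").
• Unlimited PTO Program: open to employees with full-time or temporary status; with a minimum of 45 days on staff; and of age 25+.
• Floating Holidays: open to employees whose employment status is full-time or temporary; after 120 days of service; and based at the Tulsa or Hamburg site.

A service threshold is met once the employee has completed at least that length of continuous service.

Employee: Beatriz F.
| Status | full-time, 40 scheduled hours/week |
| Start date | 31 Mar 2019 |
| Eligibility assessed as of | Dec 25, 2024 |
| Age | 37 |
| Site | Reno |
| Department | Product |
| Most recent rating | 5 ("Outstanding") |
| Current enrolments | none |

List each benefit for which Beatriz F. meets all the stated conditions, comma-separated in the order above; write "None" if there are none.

Service from 31 Mar 2019 to Dec 25, 2024: 2096 days.
Childcare Subsidy — status full-time ✓; service 2096 days ≥ 120 days ✓; age 37 ≥ 21 ✓ → eligible.
Profit Sharing Plan — status full-time ✓; age 37 ≥ 25 ✓; site Reno ✗ (not Tulsa) → not eligible.
Health Savings Account — service 2096 days ≥ 45 days ✓; dept Product ✗ → not eligible.
Relocation Assistance — status full-time ✓; rating 5 ≥ 2 ✓; 40 hrs/wk ≥ 30 ✓ → eligible.
Sabbatical Program — status full-time ✓; service 2096 days ≥ 6 months (≈180 days) ✓; site Reno ✗ (not Newark, Tampa, or Dayton) → not eligible.
Dependent Care FSA — status full-time ✓; service 2096 days ≥ 3 years (≈1095 days) ✓; rating 5 ≥ 2 ✓ → eligible.
Unlimited PTO Program — status full-time ✓; service 2096 days ≥ 45 days ✓; age 37 ≥ 25 ✓ → eligible.
Floating Holidays — status full-time ✓; service 2096 days ≥ 120 days ✓; site Reno ✗ (not Tulsa or Hamburg) → not eligible.

Childcare Subsidy, Relocation Assistance, Dependent Care FSA, Unlimited PTO Program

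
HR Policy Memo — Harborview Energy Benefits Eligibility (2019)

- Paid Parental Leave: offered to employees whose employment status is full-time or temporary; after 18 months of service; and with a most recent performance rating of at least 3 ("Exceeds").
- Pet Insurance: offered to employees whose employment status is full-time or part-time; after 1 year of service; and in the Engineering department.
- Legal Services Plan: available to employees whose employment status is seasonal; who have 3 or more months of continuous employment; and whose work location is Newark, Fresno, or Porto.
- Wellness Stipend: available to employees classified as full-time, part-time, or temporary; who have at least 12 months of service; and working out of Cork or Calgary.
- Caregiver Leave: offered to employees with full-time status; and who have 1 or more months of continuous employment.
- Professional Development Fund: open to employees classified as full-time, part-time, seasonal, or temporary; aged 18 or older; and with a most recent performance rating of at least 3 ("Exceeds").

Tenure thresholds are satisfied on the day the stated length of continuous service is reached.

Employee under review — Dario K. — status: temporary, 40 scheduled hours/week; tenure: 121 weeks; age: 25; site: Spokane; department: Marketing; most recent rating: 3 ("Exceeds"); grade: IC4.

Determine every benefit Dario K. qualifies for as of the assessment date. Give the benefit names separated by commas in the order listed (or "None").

Paid Parental Leave — status temporary ✓; service 121 weeks ≥ 18 months (≈540 days) ✓; rating 3 ≥ 3 ✓ → eligible.
Pet Insurance — status temporary ✗ (requires full-time or part-time) → not eligible.
Legal Services Plan — status temporary ✗ (requires seasonal) → not eligible.
Wellness Stipend — status temporary ✓; service 121 weeks ≥ 12 months (≈360 days) ✓; site Spokane ✗ (not Cork or Calgary) → not eligible.
Caregiver Leave — status temporary ✗ (requires full-time) → not eligible.
Professional Development Fund — status temporary ✓; age 25 ≥ 18 ✓; rating 3 ≥ 3 ✓ → eligible.

Paid Parental Leave, Professional Development Fund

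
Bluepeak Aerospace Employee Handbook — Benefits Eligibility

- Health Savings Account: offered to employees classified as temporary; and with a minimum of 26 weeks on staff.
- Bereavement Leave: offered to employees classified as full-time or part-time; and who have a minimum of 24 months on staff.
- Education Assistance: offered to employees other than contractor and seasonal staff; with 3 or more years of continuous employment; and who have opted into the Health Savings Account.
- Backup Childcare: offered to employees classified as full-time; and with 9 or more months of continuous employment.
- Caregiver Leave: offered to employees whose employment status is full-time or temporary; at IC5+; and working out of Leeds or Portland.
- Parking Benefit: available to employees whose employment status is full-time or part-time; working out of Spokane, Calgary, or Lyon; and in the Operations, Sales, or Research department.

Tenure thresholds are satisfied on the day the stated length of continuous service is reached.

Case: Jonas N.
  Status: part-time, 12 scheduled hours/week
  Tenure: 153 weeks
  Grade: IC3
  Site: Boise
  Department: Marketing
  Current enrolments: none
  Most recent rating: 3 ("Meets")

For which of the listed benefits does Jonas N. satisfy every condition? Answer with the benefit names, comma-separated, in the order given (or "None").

Bereavement Leave

Health Savings Account — status part-time ✗ (requires temporary) → not eligible.
Bereavement Leave — status part-time ✓; service 153 weeks ≥ 24 months (≈720 days) ✓ → eligible.
Education Assistance — status part-time ✓ (not excluded); service 153 weeks < 3 years (≈1095 days) ✗ → not eligible.
Backup Childcare — status part-time ✗ (requires full-time) → not eligible.
Caregiver Leave — status part-time ✗ (requires full-time or temporary) → not eligible.
Parking Benefit — status part-time ✓; site Boise ✗ (not Spokane, Calgary, or Lyon) → not eligible.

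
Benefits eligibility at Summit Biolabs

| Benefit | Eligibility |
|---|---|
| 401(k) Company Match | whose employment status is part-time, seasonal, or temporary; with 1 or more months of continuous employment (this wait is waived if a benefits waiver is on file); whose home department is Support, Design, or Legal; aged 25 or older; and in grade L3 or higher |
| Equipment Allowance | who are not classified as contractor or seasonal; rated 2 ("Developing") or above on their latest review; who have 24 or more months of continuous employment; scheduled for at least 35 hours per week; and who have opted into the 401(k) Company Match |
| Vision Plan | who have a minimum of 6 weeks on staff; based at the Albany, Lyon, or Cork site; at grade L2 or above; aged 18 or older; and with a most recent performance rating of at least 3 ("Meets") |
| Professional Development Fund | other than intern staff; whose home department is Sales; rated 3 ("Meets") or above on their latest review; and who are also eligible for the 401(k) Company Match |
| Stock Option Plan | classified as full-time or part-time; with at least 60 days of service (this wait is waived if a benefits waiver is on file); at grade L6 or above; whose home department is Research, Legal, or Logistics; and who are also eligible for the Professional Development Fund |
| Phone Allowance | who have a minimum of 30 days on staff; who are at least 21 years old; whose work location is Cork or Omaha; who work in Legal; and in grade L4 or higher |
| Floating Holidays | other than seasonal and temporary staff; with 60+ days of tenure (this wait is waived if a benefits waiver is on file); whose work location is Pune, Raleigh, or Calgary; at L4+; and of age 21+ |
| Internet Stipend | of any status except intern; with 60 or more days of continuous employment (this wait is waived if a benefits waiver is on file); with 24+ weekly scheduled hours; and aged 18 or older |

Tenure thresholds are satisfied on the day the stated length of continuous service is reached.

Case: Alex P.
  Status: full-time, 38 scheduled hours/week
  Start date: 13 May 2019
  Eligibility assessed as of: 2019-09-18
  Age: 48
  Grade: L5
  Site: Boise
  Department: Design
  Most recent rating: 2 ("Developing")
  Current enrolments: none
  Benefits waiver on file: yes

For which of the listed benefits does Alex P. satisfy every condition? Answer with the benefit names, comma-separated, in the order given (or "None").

Internet Stipend

Service from 13 May 2019 to 2019-09-18: 128 days.
401(k) Company Match — status full-time ✗ (requires part-time, seasonal, or temporary) → not eligible.
Equipment Allowance — status full-time ✓ (not excluded); rating 2 ≥ 2 ✓; service 128 days < 24 months (≈720 days) ✗ → not eligible.
Vision Plan — service 128 days ≥ 6 weeks (≈42 days) ✓; site Boise ✗ (not Albany, Lyon, or Cork) → not eligible.
Professional Development Fund — status full-time ✓ (not excluded); dept Design ✗ → not eligible.
Stock Option Plan — status full-time ✓; benefits waiver on file ✓; grade L5 < L6 ✗ → not eligible.
Phone Allowance — service 128 days ≥ 30 days ✓; age 48 ≥ 21 ✓; site Boise ✗ (not Cork or Omaha) → not eligible.
Floating Holidays — status full-time ✓ (not excluded); benefits waiver on file ✓; site Boise ✗ (not Pune, Raleigh, or Calgary) → not eligible.
Internet Stipend — status full-time ✓ (not excluded); benefits waiver on file ✓; 38 hrs/wk ≥ 24 ✓; age 48 ≥ 18 ✓ → eligible.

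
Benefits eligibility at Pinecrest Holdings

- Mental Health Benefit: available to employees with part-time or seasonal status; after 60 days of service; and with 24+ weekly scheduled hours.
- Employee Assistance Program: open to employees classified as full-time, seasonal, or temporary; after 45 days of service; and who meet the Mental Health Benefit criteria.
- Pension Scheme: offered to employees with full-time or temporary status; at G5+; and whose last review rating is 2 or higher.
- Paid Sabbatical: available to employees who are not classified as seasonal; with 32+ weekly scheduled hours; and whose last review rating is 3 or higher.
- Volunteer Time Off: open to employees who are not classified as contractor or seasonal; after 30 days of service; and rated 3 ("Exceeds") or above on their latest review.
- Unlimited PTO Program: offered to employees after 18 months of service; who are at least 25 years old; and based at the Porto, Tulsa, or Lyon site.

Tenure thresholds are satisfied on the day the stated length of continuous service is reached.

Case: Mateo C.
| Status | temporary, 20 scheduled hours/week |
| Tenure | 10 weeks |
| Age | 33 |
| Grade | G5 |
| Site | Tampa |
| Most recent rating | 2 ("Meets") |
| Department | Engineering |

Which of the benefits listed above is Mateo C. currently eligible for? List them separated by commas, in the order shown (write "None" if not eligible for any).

Pension Scheme

Mental Health Benefit — status temporary ✗ (requires part-time or seasonal) → not eligible.
Employee Assistance Program — status temporary ✓; service 10 weeks ≥ 45 days ✓; not eligible for Mental Health Benefit ✗ → not eligible.
Pension Scheme — status temporary ✓; grade G5 ≥ G5 ✓; rating 2 ≥ 2 ✓ → eligible.
Paid Sabbatical — status temporary ✓ (not excluded); 20 hrs/wk < 32 ✗ → not eligible.
Volunteer Time Off — status temporary ✓ (not excluded); service 10 weeks ≥ 30 days ✓; rating 2 < 3 ✗ → not eligible.
Unlimited PTO Program — service 10 weeks < 18 months (≈540 days) ✗ → not eligible.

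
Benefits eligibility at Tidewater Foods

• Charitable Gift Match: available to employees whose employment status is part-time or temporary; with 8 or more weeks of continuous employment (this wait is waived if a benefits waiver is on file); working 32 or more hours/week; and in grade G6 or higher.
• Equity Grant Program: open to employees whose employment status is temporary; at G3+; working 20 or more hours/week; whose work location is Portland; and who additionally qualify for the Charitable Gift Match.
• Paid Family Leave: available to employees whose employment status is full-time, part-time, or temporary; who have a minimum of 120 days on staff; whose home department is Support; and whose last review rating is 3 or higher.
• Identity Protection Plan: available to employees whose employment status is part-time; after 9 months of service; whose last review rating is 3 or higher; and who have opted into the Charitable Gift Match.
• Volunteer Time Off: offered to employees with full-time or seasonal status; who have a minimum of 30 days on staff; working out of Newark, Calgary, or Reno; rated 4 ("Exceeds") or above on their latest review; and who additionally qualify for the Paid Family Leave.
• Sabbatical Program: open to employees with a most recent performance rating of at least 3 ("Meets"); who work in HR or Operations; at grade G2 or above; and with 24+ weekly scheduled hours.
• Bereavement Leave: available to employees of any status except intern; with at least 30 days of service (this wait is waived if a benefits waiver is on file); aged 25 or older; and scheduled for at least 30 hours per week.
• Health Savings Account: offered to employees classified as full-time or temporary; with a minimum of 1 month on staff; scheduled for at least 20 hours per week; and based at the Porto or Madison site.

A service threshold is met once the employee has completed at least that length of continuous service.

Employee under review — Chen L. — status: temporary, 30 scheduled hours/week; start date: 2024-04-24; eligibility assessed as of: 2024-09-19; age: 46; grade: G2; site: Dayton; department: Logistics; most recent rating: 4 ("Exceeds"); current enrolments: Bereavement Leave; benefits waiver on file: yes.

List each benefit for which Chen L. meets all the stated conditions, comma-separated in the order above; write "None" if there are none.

Service from 2024-04-24 to 2024-09-19: 148 days.
Charitable Gift Match — status temporary ✓; benefits waiver on file ✓; 30 hrs/wk < 32 ✗ → not eligible.
Equity Grant Program — status temporary ✓; grade G2 < G3 ✗ → not eligible.
Paid Family Leave — status temporary ✓; service 148 days ≥ 120 days ✓; dept Logistics ✗ → not eligible.
Identity Protection Plan — status temporary ✗ (requires part-time) → not eligible.
Volunteer Time Off — status temporary ✗ (requires full-time or seasonal) → not eligible.
Sabbatical Program — rating 4 ≥ 3 ✓; dept Logistics ✗ → not eligible.
Bereavement Leave — status temporary ✓ (not excluded); benefits waiver on file ✓; age 46 ≥ 25 ✓; 30 hrs/wk ≥ 30 ✓ → eligible.
Health Savings Account — status temporary ✓; service 148 days ≥ 1 month (≈30 days) ✓; 30 hrs/wk ≥ 20 ✓; site Dayton ✗ (not Porto or Madison) → not eligible.

Bereavement Leave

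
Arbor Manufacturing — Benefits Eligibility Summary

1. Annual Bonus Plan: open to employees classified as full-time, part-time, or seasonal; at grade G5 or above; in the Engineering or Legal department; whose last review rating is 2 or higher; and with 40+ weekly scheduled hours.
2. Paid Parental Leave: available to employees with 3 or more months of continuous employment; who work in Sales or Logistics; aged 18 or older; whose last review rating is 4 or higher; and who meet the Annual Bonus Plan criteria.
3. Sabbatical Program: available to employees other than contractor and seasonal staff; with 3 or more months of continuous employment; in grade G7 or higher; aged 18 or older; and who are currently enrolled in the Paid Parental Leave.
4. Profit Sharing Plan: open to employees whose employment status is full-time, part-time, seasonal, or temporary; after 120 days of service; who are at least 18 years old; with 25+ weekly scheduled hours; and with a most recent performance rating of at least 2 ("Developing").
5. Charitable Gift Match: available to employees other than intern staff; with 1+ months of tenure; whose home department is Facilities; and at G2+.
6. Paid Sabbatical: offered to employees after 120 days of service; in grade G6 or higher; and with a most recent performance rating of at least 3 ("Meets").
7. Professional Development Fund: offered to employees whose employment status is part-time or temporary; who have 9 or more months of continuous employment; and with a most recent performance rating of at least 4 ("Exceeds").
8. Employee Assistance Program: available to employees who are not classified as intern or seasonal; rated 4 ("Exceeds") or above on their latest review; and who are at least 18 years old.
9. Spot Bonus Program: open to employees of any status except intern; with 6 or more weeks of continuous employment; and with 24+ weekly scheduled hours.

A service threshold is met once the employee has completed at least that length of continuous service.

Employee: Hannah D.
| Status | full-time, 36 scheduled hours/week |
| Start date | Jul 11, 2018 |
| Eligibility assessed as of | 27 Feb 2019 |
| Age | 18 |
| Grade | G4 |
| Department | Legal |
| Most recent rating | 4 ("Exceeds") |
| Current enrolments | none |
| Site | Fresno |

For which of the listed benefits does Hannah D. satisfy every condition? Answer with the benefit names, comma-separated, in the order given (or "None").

Service from Jul 11, 2018 to 27 Feb 2019: 231 days.
Annual Bonus Plan — status full-time ✓; grade G4 < G5 ✗ → not eligible.
Paid Parental Leave — service 231 days ≥ 3 months (≈90 days) ✓; dept Legal ✗ → not eligible.
Sabbatical Program — status full-time ✓ (not excluded); service 231 days ≥ 3 months (≈90 days) ✓; grade G4 < G7 ✗ → not eligible.
Profit Sharing Plan — status full-time ✓; service 231 days ≥ 120 days ✓; age 18 ≥ 18 ✓; 36 hrs/wk ≥ 25 ✓; rating 4 ≥ 2 ✓ → eligible.
Charitable Gift Match — status full-time ✓ (not excluded); service 231 days ≥ 1 month (≈30 days) ✓; dept Legal ✗ → not eligible.
Paid Sabbatical — service 231 days ≥ 120 days ✓; grade G4 < G6 ✗ → not eligible.
Professional Development Fund — status full-time ✗ (requires part-time or temporary) → not eligible.
Employee Assistance Program — status full-time ✓ (not excluded); rating 4 ≥ 4 ✓; age 18 ≥ 18 ✓ → eligible.
Spot Bonus Program — status full-time ✓ (not excluded); service 231 days ≥ 6 weeks (≈42 days) ✓; 36 hrs/wk ≥ 24 ✓ → eligible.

Profit Sharing Plan, Employee Assistance Program, Spot Bonus Program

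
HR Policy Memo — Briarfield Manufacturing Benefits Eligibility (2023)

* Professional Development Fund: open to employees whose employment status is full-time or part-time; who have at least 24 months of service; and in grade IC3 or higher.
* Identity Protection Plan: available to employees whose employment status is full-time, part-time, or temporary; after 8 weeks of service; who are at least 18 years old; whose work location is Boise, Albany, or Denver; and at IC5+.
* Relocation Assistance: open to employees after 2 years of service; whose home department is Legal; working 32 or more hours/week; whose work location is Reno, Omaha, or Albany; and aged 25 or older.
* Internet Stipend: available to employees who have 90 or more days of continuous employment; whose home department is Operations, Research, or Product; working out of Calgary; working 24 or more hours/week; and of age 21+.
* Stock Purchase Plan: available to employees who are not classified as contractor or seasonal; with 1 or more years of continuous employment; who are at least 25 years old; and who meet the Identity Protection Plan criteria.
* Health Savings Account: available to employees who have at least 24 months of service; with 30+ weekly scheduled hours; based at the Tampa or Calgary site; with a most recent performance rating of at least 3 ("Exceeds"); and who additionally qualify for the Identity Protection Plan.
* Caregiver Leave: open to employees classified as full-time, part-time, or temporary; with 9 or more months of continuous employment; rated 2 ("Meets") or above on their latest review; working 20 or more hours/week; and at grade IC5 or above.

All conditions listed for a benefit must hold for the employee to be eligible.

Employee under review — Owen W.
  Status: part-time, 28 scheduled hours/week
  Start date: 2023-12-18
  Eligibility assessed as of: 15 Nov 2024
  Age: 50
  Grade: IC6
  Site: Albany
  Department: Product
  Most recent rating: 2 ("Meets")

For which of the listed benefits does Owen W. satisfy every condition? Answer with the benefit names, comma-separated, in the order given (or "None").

Identity Protection Plan, Caregiver Leave

Service from 2023-12-18 to 15 Nov 2024: 333 days.
Professional Development Fund — status part-time ✓; service 333 days < 24 months (≈720 days) ✗ → not eligible.
Identity Protection Plan — status part-time ✓; service 333 days ≥ 8 weeks (≈56 days) ✓; age 50 ≥ 18 ✓; site Albany ✓; grade IC6 ≥ IC5 ✓ → eligible.
Relocation Assistance — service 333 days < 2 years (≈730 days) ✗ → not eligible.
Internet Stipend — service 333 days ≥ 90 days ✓; dept Product ✓; site Albany ✗ (not Calgary) → not eligible.
Stock Purchase Plan — status part-time ✓ (not excluded); service 333 days < 1 year (≈365 days) ✗ → not eligible.
Health Savings Account — service 333 days < 24 months (≈720 days) ✗ → not eligible.
Caregiver Leave — status part-time ✓; service 333 days ≥ 9 months (≈270 days) ✓; rating 2 ≥ 2 ✓; 28 hrs/wk ≥ 20 ✓; grade IC6 ≥ IC5 ✓ → eligible.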